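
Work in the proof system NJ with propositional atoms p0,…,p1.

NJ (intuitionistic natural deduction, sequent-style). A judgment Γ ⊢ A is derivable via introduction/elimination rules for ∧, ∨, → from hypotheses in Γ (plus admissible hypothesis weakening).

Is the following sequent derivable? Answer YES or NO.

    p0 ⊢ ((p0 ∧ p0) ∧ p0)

Derivation (root first):
[∧I] p0 ⊢ ((p0 ∧ p0) ∧ p0)
  [∧I] p0 ⊢ (p0 ∧ p0)
    [Ax] p0 ⊢ p0
    [Ax] p0 ⊢ p0
  [Ax] p0 ⊢ p0

Result: YES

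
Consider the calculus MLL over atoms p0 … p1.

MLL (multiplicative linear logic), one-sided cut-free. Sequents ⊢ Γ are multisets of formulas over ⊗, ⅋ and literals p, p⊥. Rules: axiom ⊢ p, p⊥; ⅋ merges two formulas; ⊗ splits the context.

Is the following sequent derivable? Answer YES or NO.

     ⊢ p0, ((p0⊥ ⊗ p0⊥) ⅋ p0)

Derivation trace:
[⅋]  ⊢ p0, ((p0⊥ ⊗ p0⊥) ⅋ p0)
  [⊗]  ⊢ p0, p0, (p0⊥ ⊗ p0⊥)
    [Ax]  ⊢ p0, p0⊥
    [Ax]  ⊢ p0, p0⊥

Result: YES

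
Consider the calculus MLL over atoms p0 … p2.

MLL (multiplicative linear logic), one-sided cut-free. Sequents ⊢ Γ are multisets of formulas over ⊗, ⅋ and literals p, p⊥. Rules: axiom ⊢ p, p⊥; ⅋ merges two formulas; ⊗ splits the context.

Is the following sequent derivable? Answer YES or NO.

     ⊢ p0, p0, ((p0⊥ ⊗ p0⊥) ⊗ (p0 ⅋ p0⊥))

Derivation (root first):
[⊗]  ⊢ p0, p0, ((p0⊥ ⊗ p0⊥) ⊗ (p0 ⅋ p0⊥))
  [⊗]  ⊢ p0, p0, (p0⊥ ⊗ p0⊥)
    [Ax]  ⊢ p0, p0⊥
    [Ax]  ⊢ p0, p0⊥
  [⅋]  ⊢ (p0 ⅋ p0⊥)
    [Ax]  ⊢ p0, p0⊥

Result: YES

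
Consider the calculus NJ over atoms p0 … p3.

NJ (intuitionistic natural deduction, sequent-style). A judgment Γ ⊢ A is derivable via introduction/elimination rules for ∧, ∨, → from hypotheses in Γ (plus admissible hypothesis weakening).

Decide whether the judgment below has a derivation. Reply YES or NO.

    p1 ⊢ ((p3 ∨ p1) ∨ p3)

Proof tree:
[∨I₁] p1 ⊢ ((p3 ∨ p1) ∨ p3)
  [∨I₂] p1 ⊢ (p3 ∨ p1)
    [Ax] p1 ⊢ p1

Result: YES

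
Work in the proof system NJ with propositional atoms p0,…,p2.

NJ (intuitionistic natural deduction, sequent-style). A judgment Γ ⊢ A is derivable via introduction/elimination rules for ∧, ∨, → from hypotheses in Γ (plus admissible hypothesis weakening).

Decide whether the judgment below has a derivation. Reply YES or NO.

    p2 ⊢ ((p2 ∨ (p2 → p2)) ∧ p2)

Derivation trace:
[∧I] p2 ⊢ ((p2 ∨ (p2 → p2)) ∧ p2)
  [∨I₂]  ⊢ (p2 ∨ (p2 → p2))
    [→I]  ⊢ (p2 → p2)
      [Ax] p2 ⊢ p2
  [Ax] p2 ⊢ p2

Result: YES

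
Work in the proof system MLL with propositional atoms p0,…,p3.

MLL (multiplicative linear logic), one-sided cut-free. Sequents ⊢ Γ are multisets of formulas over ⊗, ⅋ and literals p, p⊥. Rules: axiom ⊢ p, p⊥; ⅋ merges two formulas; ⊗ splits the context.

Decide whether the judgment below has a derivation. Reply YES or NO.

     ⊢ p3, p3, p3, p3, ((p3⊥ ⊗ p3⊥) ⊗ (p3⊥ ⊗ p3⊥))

Derivation (root first):
[⊗]  ⊢ p3, p3, p3, p3, ((p3⊥ ⊗ p3⊥) ⊗ (p3⊥ ⊗ p3⊥))
  [⊗]  ⊢ p3, p3, (p3⊥ ⊗ p3⊥)
    [Ax]  ⊢ p3, p3⊥
    [Ax]  ⊢ p3, p3⊥
  [⊗]  ⊢ p3, p3, (p3⊥ ⊗ p3⊥)
    [Ax]  ⊢ p3, p3⊥
    [Ax]  ⊢ p3, p3⊥

Result: YES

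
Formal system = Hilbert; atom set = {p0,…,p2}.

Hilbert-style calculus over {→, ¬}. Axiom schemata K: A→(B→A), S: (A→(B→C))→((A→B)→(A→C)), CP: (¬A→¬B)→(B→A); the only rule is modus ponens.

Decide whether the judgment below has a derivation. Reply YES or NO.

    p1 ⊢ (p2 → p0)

Search for a countermodel by truth-table:
  v=000: Γ:[p1=F] Δ:[(p2 → p0)=T] refutes=False
  v=001: Γ:[p1=F] Δ:[(p2 → p0)=F] refutes=False
  v=010: Γ:[p1=T] Δ:[(p2 → p0)=T] refutes=False
  v=011: Γ:[p1=T] Δ:[(p2 → p0)=F] refutes=True  ← countermodel

Result: NO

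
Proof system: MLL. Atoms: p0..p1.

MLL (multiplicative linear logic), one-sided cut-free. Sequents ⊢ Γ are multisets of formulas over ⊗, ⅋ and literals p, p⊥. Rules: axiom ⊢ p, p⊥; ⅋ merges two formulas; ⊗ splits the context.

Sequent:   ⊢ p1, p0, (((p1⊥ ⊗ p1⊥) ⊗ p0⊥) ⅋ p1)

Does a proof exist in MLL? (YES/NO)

Proof tree:
[⅋]  ⊢ p1, p0, (((p1⊥ ⊗ p1⊥) ⊗ p0⊥) ⅋ p1)
  [⊗]  ⊢ p1, p1, p0, ((p1⊥ ⊗ p1⊥) ⊗ p0⊥)
    [⊗]  ⊢ p1, p1, (p1⊥ ⊗ p1⊥)
      [Ax]  ⊢ p1, p1⊥
      [Ax]  ⊢ p1, p1⊥
    [Ax]  ⊢ p0, p0⊥

Result: YES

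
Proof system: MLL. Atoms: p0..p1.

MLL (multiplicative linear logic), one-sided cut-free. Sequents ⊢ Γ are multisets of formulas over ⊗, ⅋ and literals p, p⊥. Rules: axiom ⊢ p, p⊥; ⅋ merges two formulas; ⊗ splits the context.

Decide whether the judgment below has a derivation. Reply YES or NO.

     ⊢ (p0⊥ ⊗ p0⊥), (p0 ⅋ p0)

Proof tree:
[⅋]  ⊢ (p0⊥ ⊗ p0⊥), (p0 ⅋ p0)
  [⊗]  ⊢ p0, p0, (p0⊥ ⊗ p0⊥)
    [Ax]  ⊢ p0, p0⊥
    [Ax]  ⊢ p0, p0⊥

Result: YES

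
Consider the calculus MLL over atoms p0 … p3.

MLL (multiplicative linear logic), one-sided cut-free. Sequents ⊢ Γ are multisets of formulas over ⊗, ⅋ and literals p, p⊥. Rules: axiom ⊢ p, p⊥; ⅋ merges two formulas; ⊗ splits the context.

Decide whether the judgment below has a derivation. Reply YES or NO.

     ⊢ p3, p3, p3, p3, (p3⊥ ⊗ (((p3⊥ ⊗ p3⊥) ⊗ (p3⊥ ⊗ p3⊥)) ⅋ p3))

Derivation (root first):
[⊗]  ⊢ p3, p3, p3, p3, (p3⊥ ⊗ (((p3⊥ ⊗ p3⊥) ⊗ (p3⊥ ⊗ p3⊥)) ⅋ p3))
  [Ax]  ⊢ p3, p3⊥
  [⅋]  ⊢ p3, p3, p3, (((p3⊥ ⊗ p3⊥) ⊗ (p3⊥ ⊗ p3⊥)) ⅋ p3)
    [⊗]  ⊢ p3, p3, p3, p3, ((p3⊥ ⊗ p3⊥) ⊗ (p3⊥ ⊗ p3⊥))
      [⊗]  ⊢ p3, p3, (p3⊥ ⊗ p3⊥)
        [Ax]  ⊢ p3, p3⊥
        [Ax]  ⊢ p3, p3⊥
      [⊗]  ⊢ p3, p3, (p3⊥ ⊗ p3⊥)
        [Ax]  ⊢ p3, p3⊥
        [Ax]  ⊢ p3, p3⊥

Result: YES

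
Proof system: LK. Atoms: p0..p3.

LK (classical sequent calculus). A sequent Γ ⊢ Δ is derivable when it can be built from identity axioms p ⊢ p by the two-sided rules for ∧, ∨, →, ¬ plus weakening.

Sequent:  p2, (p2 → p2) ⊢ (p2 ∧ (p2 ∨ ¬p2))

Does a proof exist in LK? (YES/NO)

Derivation trace:
[→L] p2, (p2 → p2) ⊢ (p2 ∧ (p2 ∨ ¬p2))
  [Ax] p2 ⊢ p2
  [∧R] p2 ⊢ (p2 ∧ (p2 ∨ ¬p2))
    [Ax] p2 ⊢ p2
    [∨R]  ⊢ (p2 ∨ ¬p2)
      [¬R]  ⊢ p2, ¬p2
        [Ax] p2 ⊢ p2

Result: YES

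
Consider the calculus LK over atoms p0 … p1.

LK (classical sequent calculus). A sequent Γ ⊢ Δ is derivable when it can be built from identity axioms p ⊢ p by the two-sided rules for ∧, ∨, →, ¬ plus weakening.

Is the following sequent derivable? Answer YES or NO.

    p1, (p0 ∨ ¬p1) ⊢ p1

Proof tree:
[∨L] p1, (p0 ∨ ¬p1) ⊢ p1
  [WL] p1, p0 ⊢ p1
    [Ax] p1 ⊢ p1
  [¬L] p1, ¬p1 ⊢ 
    [Ax] p1 ⊢ p1

Result: YES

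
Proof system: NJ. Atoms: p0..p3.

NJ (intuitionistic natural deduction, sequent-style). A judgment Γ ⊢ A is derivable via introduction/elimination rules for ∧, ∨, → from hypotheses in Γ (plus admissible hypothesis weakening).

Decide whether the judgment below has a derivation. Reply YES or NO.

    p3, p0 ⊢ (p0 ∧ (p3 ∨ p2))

Derivation trace:
[∧I] p3, p0 ⊢ (p0 ∧ (p3 ∨ p2))
  [Ax] p0 ⊢ p0
  [∨I₁] p3 ⊢ (p3 ∨ p2)
    [Ax] p3 ⊢ p3

Result: YES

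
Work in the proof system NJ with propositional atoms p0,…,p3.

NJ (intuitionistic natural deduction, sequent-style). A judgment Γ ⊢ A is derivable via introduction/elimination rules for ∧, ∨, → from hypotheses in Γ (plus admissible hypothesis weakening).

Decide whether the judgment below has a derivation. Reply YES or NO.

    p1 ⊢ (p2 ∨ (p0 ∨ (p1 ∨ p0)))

Derivation (root first):
[∨I₂] p1 ⊢ (p2 ∨ (p0 ∨ (p1 ∨ p0)))
  [∨I₂] p1 ⊢ (p0 ∨ (p1 ∨ p0))
    [∨I₁] p1 ⊢ (p1 ∨ p0)
      [Ax] p1 ⊢ p1

Result: YES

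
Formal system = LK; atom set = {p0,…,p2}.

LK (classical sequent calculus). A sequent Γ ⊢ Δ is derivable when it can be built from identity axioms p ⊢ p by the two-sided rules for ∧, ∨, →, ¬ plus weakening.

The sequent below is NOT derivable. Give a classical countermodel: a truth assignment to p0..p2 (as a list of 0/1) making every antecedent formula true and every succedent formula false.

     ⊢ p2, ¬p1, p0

Enumerate valuations to refute Γ ⊢ Δ:
  v=000: Γ:[] Δ:[p2=F, ¬p1=T, p0=F] refutes=False
  v=001: Γ:[] Δ:[p2=T, ¬p1=T, p0=F] refutes=False
  v=010: Γ:[] Δ:[p2=F, ¬p1=F, p0=F] refutes=True  ← countermodel

Result: [0, 1, 0]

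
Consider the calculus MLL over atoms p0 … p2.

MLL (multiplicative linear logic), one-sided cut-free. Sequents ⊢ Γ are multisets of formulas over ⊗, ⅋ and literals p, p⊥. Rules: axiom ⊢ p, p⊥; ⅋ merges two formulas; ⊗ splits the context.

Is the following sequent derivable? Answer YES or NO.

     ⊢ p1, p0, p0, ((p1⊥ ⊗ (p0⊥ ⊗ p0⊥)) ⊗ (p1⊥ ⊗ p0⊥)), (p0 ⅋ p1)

Proof tree:
[⅋]  ⊢ p1, p0, p0, ((p1⊥ ⊗ (p0⊥ ⊗ p0⊥)) ⊗ (p1⊥ ⊗ p0⊥)), (p0 ⅋ p1)
  [⊗]  ⊢ p1, p0, p0, p1, p0, ((p1⊥ ⊗ (p0⊥ ⊗ p0⊥)) ⊗ (p1⊥ ⊗ p0⊥))
    [⊗]  ⊢ p1, p0, p0, (p1⊥ ⊗ (p0⊥ ⊗ p0⊥))
      [Ax]  ⊢ p1, p1⊥
      [⊗]  ⊢ p0, p0, (p0⊥ ⊗ p0⊥)
        [Ax]  ⊢ p0, p0⊥
        [Ax]  ⊢ p0, p0⊥
    [⊗]  ⊢ p1, p0, (p1⊥ ⊗ p0⊥)
      [Ax]  ⊢ p1, p1⊥
      [Ax]  ⊢ p0, p0⊥

Result: YES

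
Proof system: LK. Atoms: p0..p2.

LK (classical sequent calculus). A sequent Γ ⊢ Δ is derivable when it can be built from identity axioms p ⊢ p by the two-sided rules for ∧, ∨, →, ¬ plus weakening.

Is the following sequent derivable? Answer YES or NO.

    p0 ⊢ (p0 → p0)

Derivation trace:
[WL] p0 ⊢ (p0 → p0)
  [→R]  ⊢ (p0 → p0)
    [Ax] p0 ⊢ p0

Result: YES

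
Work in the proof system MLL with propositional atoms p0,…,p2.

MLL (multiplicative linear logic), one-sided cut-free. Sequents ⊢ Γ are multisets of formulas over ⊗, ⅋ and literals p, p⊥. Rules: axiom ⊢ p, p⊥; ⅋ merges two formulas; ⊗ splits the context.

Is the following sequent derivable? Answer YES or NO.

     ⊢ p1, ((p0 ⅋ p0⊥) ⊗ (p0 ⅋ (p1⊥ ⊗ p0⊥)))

Proof tree:
[⊗]  ⊢ p1, ((p0 ⅋ p0⊥) ⊗ (p0 ⅋ (p1⊥ ⊗ p0⊥)))
  [⅋]  ⊢ (p0 ⅋ p0⊥)
    [Ax]  ⊢ p0, p0⊥
  [⅋]  ⊢ p1, (p0 ⅋ (p1⊥ ⊗ p0⊥))
    [⊗]  ⊢ p1, p0, (p1⊥ ⊗ p0⊥)
      [Ax]  ⊢ p1, p1⊥
      [Ax]  ⊢ p0, p0⊥

Result: YES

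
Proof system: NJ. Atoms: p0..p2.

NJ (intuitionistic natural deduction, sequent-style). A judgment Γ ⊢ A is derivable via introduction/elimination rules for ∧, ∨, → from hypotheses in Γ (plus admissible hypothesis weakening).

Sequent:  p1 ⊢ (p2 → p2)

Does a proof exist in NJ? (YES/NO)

Proof tree:
[Wk] p1 ⊢ (p2 → p2)
  [→I]  ⊢ (p2 → p2)
    [Ax] p2 ⊢ p2

Result: YES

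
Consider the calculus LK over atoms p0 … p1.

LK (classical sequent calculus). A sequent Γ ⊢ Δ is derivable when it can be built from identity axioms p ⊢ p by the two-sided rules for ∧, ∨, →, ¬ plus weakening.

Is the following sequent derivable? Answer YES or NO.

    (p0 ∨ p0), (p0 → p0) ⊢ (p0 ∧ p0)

Derivation trace:
[→L] (p0 ∨ p0), (p0 → p0) ⊢ (p0 ∧ p0)
  [∨L] (p0 ∨ p0) ⊢ p0
    [Ax] p0 ⊢ p0
    [Ax] p0 ⊢ p0
  [WL] (p0 ∨ p0), p0 ⊢ (p0 ∧ p0)
    [∧R] (p0 ∨ p0) ⊢ (p0 ∧ p0)
      [∨L] (p0 ∨ p0) ⊢ p0
        [Ax] p0 ⊢ p0
        [Ax] p0 ⊢ p0
      [∨L] (p0 ∨ p0) ⊢ p0
        [Ax] p0 ⊢ p0
        [Ax] p0 ⊢ p0

Result: YES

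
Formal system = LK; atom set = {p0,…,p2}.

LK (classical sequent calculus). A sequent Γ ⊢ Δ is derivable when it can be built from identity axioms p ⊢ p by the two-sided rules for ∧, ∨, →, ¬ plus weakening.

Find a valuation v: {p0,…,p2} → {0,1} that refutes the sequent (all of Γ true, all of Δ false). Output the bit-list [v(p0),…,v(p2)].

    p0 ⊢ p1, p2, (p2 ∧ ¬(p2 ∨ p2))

Enumerate valuations to refute Γ ⊢ Δ:
  v=000: Γ:[p0=F] Δ:[p1=F, p2=F, (p2 ∧ ¬(p2 ∨ p2))=F] refutes=False
  v=001: Γ:[p0=F] Δ:[p1=F, p2=T, (p2 ∧ ¬(p2 ∨ p2))=F] refutes=False
  v=010: Γ:[p0=F] Δ:[p1=T, p2=F, (p2 ∧ ¬(p2 ∨ p2))=F] refutes=False
  v=011: Γ:[p0=F] Δ:[p1=T, p2=T, (p2 ∧ ¬(p2 ∨ p2))=F] refutes=False
  v=100: Γ:[p0=T] Δ:[p1=F, p2=F, (p2 ∧ ¬(p2 ∨ p2))=F] refutes=True  ← countermodel

Result: [1, 0, 0]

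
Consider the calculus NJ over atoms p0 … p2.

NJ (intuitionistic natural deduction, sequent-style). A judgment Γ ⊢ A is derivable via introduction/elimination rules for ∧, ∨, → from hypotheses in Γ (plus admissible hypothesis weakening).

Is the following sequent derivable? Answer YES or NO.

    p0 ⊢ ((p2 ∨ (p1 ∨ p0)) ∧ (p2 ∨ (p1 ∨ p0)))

Proof tree:
[∧I] p0 ⊢ ((p2 ∨ (p1 ∨ p0)) ∧ (p2 ∨ (p1 ∨ p0)))
  [∨I₂] p0 ⊢ (p2 ∨ (p1 ∨ p0))
    [∨I₂] p0 ⊢ (p1 ∨ p0)
      [Ax] p0 ⊢ p0
  [∨I₂] p0 ⊢ (p2 ∨ (p1 ∨ p0))
    [∨I₂] p0 ⊢ (p1 ∨ p0)
      [Ax] p0 ⊢ p0

Result: YES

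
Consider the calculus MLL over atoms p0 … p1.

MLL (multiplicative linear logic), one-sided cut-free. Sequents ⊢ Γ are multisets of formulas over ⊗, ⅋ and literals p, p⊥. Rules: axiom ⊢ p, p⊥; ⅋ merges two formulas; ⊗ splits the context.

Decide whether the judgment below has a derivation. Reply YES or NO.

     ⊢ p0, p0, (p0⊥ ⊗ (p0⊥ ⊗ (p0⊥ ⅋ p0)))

Derivation (root first):
[⊗]  ⊢ p0, p0, (p0⊥ ⊗ (p0⊥ ⊗ (p0⊥ ⅋ p0)))
  [Ax]  ⊢ p0, p0⊥
  [⊗]  ⊢ p0, (p0⊥ ⊗ (p0⊥ ⅋ p0))
    [Ax]  ⊢ p0, p0⊥
    [⅋]  ⊢ (p0⊥ ⅋ p0)
      [Ax]  ⊢ p0, p0⊥

Result: YES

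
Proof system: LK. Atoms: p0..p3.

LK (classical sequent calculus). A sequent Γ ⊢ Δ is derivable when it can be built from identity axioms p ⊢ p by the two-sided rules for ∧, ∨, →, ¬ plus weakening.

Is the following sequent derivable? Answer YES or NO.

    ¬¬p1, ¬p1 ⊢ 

Derivation (root first):
[¬L] ¬¬p1, ¬p1 ⊢ 
  [¬L] ¬¬p1 ⊢ p1
    [¬R]  ⊢ p1, ¬p1
      [Ax] p1 ⊢ p1

Result: YES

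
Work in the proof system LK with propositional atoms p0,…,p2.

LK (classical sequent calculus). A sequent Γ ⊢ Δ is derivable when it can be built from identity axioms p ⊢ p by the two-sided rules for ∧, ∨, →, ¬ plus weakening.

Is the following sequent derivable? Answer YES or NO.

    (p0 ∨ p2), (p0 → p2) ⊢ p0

Truth-table refutation:
  v=000: Γ:[(p0 ∨ p2)=F, (p0 → p2)=T] Δ:[p0=F] refutes=False
  v=001: Γ:[(p0 ∨ p2)=T, (p0 → p2)=T] Δ:[p0=F] refutes=True  ← countermodel

Result: NO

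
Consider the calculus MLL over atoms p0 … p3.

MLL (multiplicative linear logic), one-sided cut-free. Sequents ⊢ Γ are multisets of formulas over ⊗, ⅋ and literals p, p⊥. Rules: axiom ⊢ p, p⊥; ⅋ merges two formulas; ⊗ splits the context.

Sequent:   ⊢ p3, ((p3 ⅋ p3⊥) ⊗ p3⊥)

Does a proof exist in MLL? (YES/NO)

Proof tree:
[⊗]  ⊢ p3, ((p3 ⅋ p3⊥) ⊗ p3⊥)
  [⅋]  ⊢ (p3 ⅋ p3⊥)
    [Ax]  ⊢ p3, p3⊥
  [Ax]  ⊢ p3, p3⊥

Result: YES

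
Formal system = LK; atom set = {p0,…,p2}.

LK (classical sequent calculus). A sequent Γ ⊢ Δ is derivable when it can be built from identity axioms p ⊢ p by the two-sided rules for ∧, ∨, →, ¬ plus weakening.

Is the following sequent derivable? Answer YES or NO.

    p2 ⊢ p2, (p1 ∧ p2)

Proof tree:
[∧R] p2 ⊢ p2, (p1 ∧ p2)
  [WR] p2 ⊢ p2, p1
    [Ax] p2 ⊢ p2
  [Ax] p2 ⊢ p2

Result: YES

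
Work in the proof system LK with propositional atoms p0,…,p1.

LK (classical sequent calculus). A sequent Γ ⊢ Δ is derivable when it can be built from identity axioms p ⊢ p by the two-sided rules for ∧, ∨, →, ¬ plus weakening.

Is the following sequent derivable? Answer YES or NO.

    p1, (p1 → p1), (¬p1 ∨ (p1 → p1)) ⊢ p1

Derivation trace:
[∨L] p1, (p1 → p1), (¬p1 ∨ (p1 → p1)) ⊢ p1
  [¬L] p1, (p1 → p1), ¬p1 ⊢ 
    [→L] p1, (p1 → p1) ⊢ p1
      [Ax] p1 ⊢ p1
      [Ax] p1 ⊢ p1
  [→L] p1, (p1 → p1) ⊢ p1
    [Ax] p1 ⊢ p1
    [Ax] p1 ⊢ p1

Result: YES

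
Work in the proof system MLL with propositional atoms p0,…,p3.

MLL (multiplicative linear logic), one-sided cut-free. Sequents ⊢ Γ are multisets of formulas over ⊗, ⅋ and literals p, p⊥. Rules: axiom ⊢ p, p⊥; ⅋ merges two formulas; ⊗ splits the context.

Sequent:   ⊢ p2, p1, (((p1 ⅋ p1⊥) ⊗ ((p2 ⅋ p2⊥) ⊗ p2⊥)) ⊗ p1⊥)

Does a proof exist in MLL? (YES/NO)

Derivation trace:
[⊗]  ⊢ p2, p1, (((p1 ⅋ p1⊥) ⊗ ((p2 ⅋ p2⊥) ⊗ p2⊥)) ⊗ p1⊥)
  [⊗]  ⊢ p2, ((p1 ⅋ p1⊥) ⊗ ((p2 ⅋ p2⊥) ⊗ p2⊥))
    [⅋]  ⊢ (p1 ⅋ p1⊥)
      [Ax]  ⊢ p1, p1⊥
    [⊗]  ⊢ p2, ((p2 ⅋ p2⊥) ⊗ p2⊥)
      [⅋]  ⊢ (p2 ⅋ p2⊥)
        [Ax]  ⊢ p2, p2⊥
      [Ax]  ⊢ p2, p2⊥
  [Ax]  ⊢ p1, p1⊥

Result: YES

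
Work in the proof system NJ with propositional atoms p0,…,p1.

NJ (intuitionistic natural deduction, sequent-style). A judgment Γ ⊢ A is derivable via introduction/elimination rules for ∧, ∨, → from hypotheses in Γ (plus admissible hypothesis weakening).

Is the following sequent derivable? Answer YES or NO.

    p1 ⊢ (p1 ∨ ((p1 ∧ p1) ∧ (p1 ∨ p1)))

Derivation (root first):
[∨I₂] p1 ⊢ (p1 ∨ ((p1 ∧ p1) ∧ (p1 ∨ p1)))
  [∧I] p1 ⊢ ((p1 ∧ p1) ∧ (p1 ∨ p1))
    [∧I] p1 ⊢ (p1 ∧ p1)
      [Ax] p1 ⊢ p1
      [Ax] p1 ⊢ p1
    [∨I₂] p1 ⊢ (p1 ∨ p1)
      [Ax] p1 ⊢ p1

Result: YES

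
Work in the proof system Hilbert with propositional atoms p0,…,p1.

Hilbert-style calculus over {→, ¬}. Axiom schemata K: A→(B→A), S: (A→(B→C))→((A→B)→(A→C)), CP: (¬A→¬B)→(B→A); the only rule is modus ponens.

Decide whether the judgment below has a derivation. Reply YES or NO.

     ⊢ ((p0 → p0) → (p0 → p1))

Search for a countermodel by truth-table:
  v=00: Γ:[] Δ:[((p0 → p0) → (p0 → p1))=T] refutes=False
  v=01: Γ:[] Δ:[((p0 → p0) → (p0 → p1))=T] refutes=False
  v=10: Γ:[] Δ:[((p0 → p0) → (p0 → p1))=F] refutes=True  ← countermodel

Result: NO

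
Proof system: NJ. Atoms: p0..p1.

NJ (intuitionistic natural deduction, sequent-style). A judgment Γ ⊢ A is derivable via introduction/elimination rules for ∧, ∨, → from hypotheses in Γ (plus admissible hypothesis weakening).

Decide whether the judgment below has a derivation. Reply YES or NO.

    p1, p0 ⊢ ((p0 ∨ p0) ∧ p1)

Proof tree:
[∧I] p1, p0 ⊢ ((p0 ∨ p0) ∧ p1)
  [∨I₂] p0, p1 ⊢ (p0 ∨ p0)
    [Wk] p0, p1 ⊢ p0
      [Ax] p0 ⊢ p0
  [Ax] p1 ⊢ p1

Result: YES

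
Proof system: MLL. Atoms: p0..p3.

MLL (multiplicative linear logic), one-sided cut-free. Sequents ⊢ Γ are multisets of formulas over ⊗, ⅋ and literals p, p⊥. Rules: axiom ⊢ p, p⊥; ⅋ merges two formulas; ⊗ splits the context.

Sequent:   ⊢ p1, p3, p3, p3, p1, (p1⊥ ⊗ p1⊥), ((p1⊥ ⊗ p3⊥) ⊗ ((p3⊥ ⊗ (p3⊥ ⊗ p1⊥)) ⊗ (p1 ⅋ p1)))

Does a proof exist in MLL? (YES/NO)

Derivation trace:
[⊗]  ⊢ p1, p3, p3, p3, p1, (p1⊥ ⊗ p1⊥), ((p1⊥ ⊗ p3⊥) ⊗ ((p3⊥ ⊗ (p3⊥ ⊗ p1⊥)) ⊗ (p1 ⅋ p1)))
  [⊗]  ⊢ p1, p3, (p1⊥ ⊗ p3⊥)
    [Ax]  ⊢ p1, p1⊥
    [Ax]  ⊢ p3, p3⊥
  [⊗]  ⊢ p3, p3, p1, (p1⊥ ⊗ p1⊥), ((p3⊥ ⊗ (p3⊥ ⊗ p1⊥)) ⊗ (p1 ⅋ p1))
    [⊗]  ⊢ p3, p3, p1, (p3⊥ ⊗ (p3⊥ ⊗ p1⊥))
      [Ax]  ⊢ p3, p3⊥
      [⊗]  ⊢ p3, p1, (p3⊥ ⊗ p1⊥)
        [Ax]  ⊢ p3, p3⊥
        [Ax]  ⊢ p1, p1⊥
    [⅋]  ⊢ (p1⊥ ⊗ p1⊥), (p1 ⅋ p1)
      [⊗]  ⊢ p1, p1, (p1⊥ ⊗ p1⊥)
        [Ax]  ⊢ p1, p1⊥
        [Ax]  ⊢ p1, p1⊥

Result: YES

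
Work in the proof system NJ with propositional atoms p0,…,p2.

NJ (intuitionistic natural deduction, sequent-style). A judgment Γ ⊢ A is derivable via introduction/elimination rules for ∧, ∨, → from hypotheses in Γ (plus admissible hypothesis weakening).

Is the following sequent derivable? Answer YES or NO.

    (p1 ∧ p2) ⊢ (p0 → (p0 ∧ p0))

Derivation (root first):
[Wk] (p1 ∧ p2) ⊢ (p0 → (p0 ∧ p0))
  [→I]  ⊢ (p0 → (p0 ∧ p0))
    [∧I] p0 ⊢ (p0 ∧ p0)
      [Ax] p0 ⊢ p0
      [Ax] p0 ⊢ p0

Result: YES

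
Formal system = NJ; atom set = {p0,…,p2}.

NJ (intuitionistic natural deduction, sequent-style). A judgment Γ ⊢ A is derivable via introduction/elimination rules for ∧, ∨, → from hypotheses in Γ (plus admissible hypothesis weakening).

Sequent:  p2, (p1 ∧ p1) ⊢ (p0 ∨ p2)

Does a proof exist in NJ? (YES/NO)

Derivation trace:
[∨I₂] p2, (p1 ∧ p1) ⊢ (p0 ∨ p2)
  [Wk] p2, (p1 ∧ p1) ⊢ p2
    [Ax] p2 ⊢ p2

Result: YES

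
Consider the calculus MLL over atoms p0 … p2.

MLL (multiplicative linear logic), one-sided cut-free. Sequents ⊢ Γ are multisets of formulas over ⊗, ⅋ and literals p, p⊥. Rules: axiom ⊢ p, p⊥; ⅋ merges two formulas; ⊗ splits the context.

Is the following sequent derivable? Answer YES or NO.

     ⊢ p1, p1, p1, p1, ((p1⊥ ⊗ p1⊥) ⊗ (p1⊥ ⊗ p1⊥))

Derivation (root first):
[⊗]  ⊢ p1, p1, p1, p1, ((p1⊥ ⊗ p1⊥) ⊗ (p1⊥ ⊗ p1⊥))
  [⊗]  ⊢ p1, p1, (p1⊥ ⊗ p1⊥)
    [Ax]  ⊢ p1, p1⊥
    [Ax]  ⊢ p1, p1⊥
  [⊗]  ⊢ p1, p1, (p1⊥ ⊗ p1⊥)
    [Ax]  ⊢ p1, p1⊥
    [Ax]  ⊢ p1, p1⊥

Result: YES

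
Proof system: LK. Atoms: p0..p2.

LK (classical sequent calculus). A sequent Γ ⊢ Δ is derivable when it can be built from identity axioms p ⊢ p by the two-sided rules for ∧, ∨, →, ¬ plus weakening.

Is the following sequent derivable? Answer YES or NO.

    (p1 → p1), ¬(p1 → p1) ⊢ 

Derivation (root first):
[¬L] (p1 → p1), ¬(p1 → p1) ⊢ 
  [→R] (p1 → p1) ⊢ (p1 → p1)
    [→L] p1, (p1 → p1) ⊢ p1
      [Ax] p1 ⊢ p1
      [Ax] p1 ⊢ p1

Result: YES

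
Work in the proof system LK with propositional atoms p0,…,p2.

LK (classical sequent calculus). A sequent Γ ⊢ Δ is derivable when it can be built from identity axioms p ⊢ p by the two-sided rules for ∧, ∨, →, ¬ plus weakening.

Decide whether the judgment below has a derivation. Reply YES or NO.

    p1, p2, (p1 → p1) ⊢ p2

Derivation trace:
[→L] p1, p2, (p1 → p1) ⊢ p2
  [Ax] p1 ⊢ p1
  [WL] p2, p1 ⊢ p2
    [Ax] p2 ⊢ p2

Result: YES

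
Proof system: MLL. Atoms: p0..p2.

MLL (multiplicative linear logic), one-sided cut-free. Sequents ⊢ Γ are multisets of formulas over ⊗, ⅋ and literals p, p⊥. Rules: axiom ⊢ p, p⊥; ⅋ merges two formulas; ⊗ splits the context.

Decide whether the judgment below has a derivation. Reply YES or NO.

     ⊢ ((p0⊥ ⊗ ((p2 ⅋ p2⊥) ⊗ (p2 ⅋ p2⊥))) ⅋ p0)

Proof tree:
[⅋]  ⊢ ((p0⊥ ⊗ ((p2 ⅋ p2⊥) ⊗ (p2 ⅋ p2⊥))) ⅋ p0)
  [⊗]  ⊢ p0, (p0⊥ ⊗ ((p2 ⅋ p2⊥) ⊗ (p2 ⅋ p2⊥)))
    [Ax]  ⊢ p0, p0⊥
    [⊗]  ⊢ ((p2 ⅋ p2⊥) ⊗ (p2 ⅋ p2⊥))
      [⅋]  ⊢ (p2 ⅋ p2⊥)
        [Ax]  ⊢ p2, p2⊥
      [⅋]  ⊢ (p2 ⅋ p2⊥)
        [Ax]  ⊢ p2, p2⊥

Result: YES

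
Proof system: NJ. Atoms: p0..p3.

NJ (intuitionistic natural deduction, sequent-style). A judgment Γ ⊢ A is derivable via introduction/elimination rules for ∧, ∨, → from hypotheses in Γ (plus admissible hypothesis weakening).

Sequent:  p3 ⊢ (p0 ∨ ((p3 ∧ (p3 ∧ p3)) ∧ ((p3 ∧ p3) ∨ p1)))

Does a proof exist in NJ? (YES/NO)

Derivation (root first):
[∨I₂] p3 ⊢ (p0 ∨ ((p3 ∧ (p3 ∧ p3)) ∧ ((p3 ∧ p3) ∨ p1)))
  [∧I] p3 ⊢ ((p3 ∧ (p3 ∧ p3)) ∧ ((p3 ∧ p3) ∨ p1))
    [∧I] p3 ⊢ (p3 ∧ (p3 ∧ p3))
      [Ax] p3 ⊢ p3
      [∧I] p3 ⊢ (p3 ∧ p3)
        [Ax] p3 ⊢ p3
        [Ax] p3 ⊢ p3
    [∨I₁] p3 ⊢ ((p3 ∧ p3) ∨ p1)
      [∧I] p3 ⊢ (p3 ∧ p3)
        [Ax] p3 ⊢ p3
        [Ax] p3 ⊢ p3

Result: YES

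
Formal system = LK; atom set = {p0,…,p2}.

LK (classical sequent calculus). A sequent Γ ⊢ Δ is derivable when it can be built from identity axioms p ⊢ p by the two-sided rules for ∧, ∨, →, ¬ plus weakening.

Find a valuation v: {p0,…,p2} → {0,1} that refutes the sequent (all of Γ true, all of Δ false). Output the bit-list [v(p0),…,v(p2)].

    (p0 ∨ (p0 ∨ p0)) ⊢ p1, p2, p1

Truth-table refutation:
  v=000: Γ:[(p0 ∨ (p0 ∨ p0))=F] Δ:[p1=F, p2=F, p1=F] refutes=False
  v=001: Γ:[(p0 ∨ (p0 ∨ p0))=F] Δ:[p1=F, p2=T, p1=F] refutes=False
  v=010: Γ:[(p0 ∨ (p0 ∨ p0))=F] Δ:[p1=T, p2=F, p1=T] refutes=False
  v=011: Γ:[(p0 ∨ (p0 ∨ p0))=F] Δ:[p1=T, p2=T, p1=T] refutes=False
  v=100: Γ:[(p0 ∨ (p0 ∨ p0))=T] Δ:[p1=F, p2=F, p1=F] refutes=True  ← countermodel

Result: [1, 0, 0]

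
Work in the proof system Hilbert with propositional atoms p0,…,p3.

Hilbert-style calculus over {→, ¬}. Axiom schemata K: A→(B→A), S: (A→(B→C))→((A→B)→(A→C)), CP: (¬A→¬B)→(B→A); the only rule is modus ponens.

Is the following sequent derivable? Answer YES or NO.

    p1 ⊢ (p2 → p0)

Enumerate valuations to refute Γ ⊢ Δ:
  v=0000: Γ:[p1=F] Δ:[(p2 → p0)=T] refutes=False
  v=0001: Γ:[p1=F] Δ:[(p2 → p0)=T] refutes=False
  v=0010: Γ:[p1=F] Δ:[(p2 → p0)=F] refutes=False
  v=0011: Γ:[p1=F] Δ:[(p2 → p0)=F] refutes=False
  v=0100: Γ:[p1=T] Δ:[(p2 → p0)=T] refutes=False
  v=0101: Γ:[p1=T] Δ:[(p2 → p0)=T] refutes=False
  v=0110: Γ:[p1=T] Δ:[(p2 → p0)=F] refutes=True  ← countermodel

Result: NO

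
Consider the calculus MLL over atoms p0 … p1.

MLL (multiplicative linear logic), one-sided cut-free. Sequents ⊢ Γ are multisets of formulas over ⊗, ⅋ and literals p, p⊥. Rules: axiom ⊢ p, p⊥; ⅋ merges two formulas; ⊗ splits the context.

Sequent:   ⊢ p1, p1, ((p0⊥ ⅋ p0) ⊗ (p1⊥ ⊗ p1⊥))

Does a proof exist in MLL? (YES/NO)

Proof tree:
[⊗]  ⊢ p1, p1, ((p0⊥ ⅋ p0) ⊗ (p1⊥ ⊗ p1⊥))
  [⅋]  ⊢ (p0⊥ ⅋ p0)
    [Ax]  ⊢ p0, p0⊥
  [⊗]  ⊢ p1, p1, (p1⊥ ⊗ p1⊥)
    [Ax]  ⊢ p1, p1⊥
    [Ax]  ⊢ p1, p1⊥

Result: YES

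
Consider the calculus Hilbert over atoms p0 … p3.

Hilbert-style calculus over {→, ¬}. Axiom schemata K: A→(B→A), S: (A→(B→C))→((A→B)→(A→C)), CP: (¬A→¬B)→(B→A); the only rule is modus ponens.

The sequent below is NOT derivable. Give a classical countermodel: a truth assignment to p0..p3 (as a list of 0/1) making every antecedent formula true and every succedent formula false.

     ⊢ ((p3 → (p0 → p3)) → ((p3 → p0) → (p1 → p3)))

Truth-table refutation:
  v=0000: Γ:[] Δ:[((p3 → (p0 → p3)) → ((p3 → p0) → (p1 → p3)))=T] refutes=False
  v=0001: Γ:[] Δ:[((p3 → (p0 → p3)) → ((p3 → p0) → (p1 → p3)))=T] refutes=False
  v=0010: Γ:[] Δ:[((p3 → (p0 → p3)) → ((p3 → p0) → (p1 → p3)))=T] refutes=False
  v=0011: Γ:[] Δ:[((p3 → (p0 → p3)) → ((p3 → p0) → (p1 → p3)))=T] refutes=False
  v=0100: Γ:[] Δ:[((p3 → (p0 → p3)) → ((p3 → p0) → (p1 → p3)))=F] refutes=True  ← countermodel

Result: [0, 1, 0, 0]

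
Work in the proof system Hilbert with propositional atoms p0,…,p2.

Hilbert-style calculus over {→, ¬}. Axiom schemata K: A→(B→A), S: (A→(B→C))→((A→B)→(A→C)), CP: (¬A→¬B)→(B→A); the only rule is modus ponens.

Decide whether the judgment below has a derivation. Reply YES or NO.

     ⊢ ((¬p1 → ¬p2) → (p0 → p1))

Search for a countermodel by truth-table:
  v=000: Γ:[] Δ:[((¬p1 → ¬p2) → (p0 → p1))=T] refutes=False
  v=001: Γ:[] Δ:[((¬p1 → ¬p2) → (p0 → p1))=T] refutes=False
  v=010: Γ:[] Δ:[((¬p1 → ¬p2) → (p0 → p1))=T] refutes=False
  v=011: Γ:[] Δ:[((¬p1 → ¬p2) → (p0 → p1))=T] refutes=False
  v=100: Γ:[] Δ:[((¬p1 → ¬p2) → (p0 → p1))=F] refutes=True  ← countermodel

Result: NO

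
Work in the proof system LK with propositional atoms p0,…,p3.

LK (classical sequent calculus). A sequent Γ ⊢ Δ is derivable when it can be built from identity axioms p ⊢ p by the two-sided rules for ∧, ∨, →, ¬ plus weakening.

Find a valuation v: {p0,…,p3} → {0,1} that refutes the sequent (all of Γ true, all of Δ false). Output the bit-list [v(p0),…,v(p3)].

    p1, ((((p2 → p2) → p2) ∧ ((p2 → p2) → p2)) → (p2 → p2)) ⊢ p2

Truth-table refutation:
  v=0000: Γ:[p1=F, ((((p2 → p2) → p2) ∧ ((p2 → p2) → p2)) → (p2 → p2))=T] Δ:[p2=F] refutes=False
  v=0001: Γ:[p1=F, ((((p2 → p2) → p2) ∧ ((p2 → p2) → p2)) → (p2 → p2))=T] Δ:[p2=F] refutes=False
  v=0010: Γ:[p1=F, ((((p2 → p2) → p2) ∧ ((p2 → p2) → p2)) → (p2 → p2))=T] Δ:[p2=T] refutes=False
  v=0011: Γ:[p1=F, ((((p2 → p2) → p2) ∧ ((p2 → p2) → p2)) → (p2 → p2))=T] Δ:[p2=T] refutes=False
  v=0100: Γ:[p1=T, ((((p2 → p2) → p2) ∧ ((p2 → p2) → p2)) → (p2 → p2))=T] Δ:[p2=F] refutes=True  ← countermodel

Result: [0, 1, 0, 0]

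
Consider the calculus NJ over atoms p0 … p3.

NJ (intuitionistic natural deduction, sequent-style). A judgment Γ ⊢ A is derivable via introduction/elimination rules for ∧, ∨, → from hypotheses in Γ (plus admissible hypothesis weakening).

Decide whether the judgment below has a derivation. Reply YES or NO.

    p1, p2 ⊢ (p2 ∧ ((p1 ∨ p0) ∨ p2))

Derivation (root first):
[∧I] p1, p2 ⊢ (p2 ∧ ((p1 ∨ p0) ∨ p2))
  [Ax] p2 ⊢ p2
  [∨I₁] p1 ⊢ ((p1 ∨ p0) ∨ p2)
    [∨I₁] p1 ⊢ (p1 ∨ p0)
      [Ax] p1 ⊢ p1

Result: YES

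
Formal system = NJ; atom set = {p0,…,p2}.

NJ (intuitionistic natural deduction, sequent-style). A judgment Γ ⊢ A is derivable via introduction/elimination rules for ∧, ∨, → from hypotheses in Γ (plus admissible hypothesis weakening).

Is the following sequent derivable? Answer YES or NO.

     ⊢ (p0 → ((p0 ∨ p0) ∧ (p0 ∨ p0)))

Proof tree:
[→I]  ⊢ (p0 → ((p0 ∨ p0) ∧ (p0 ∨ p0)))
  [∧I] p0 ⊢ ((p0 ∨ p0) ∧ (p0 ∨ p0))
    [∨I₁] p0 ⊢ (p0 ∨ p0)
      [Ax] p0 ⊢ p0
    [∨I₁] p0 ⊢ (p0 ∨ p0)
      [Ax] p0 ⊢ p0

Result: YES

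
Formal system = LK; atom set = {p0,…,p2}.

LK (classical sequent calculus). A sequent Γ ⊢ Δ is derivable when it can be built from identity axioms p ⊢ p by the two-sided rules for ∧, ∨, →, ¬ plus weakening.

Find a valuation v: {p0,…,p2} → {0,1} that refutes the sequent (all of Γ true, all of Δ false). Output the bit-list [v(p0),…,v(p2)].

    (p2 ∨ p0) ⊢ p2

Truth-table refutation:
  v=000: Γ:[(p2 ∨ p0)=F] Δ:[p2=F] refutes=False
  v=001: Γ:[(p2 ∨ p0)=T] Δ:[p2=T] refutes=False
  v=010: Γ:[(p2 ∨ p0)=F] Δ:[p2=F] refutes=False
  v=011: Γ:[(p2 ∨ p0)=T] Δ:[p2=T] refutes=False
  v=100: Γ:[(p2 ∨ p0)=T] Δ:[p2=F] refutes=True  ← countermodel

Result: [1, 0, 0]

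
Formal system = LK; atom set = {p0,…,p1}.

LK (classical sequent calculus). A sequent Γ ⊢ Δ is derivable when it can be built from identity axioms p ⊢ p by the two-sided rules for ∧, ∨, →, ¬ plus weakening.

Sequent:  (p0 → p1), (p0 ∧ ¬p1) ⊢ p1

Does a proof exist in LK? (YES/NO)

Derivation (root first):
[WR] (p0 → p1), (p0 ∧ ¬p1) ⊢ p1
  [∧L] (p0 → p1), (p0 ∧ ¬p1) ⊢ 
    [¬L] p0, (p0 → p1), ¬p1 ⊢ 
      [→L] p0, (p0 → p1) ⊢ p1
        [Ax] p0 ⊢ p0
        [Ax] p1 ⊢ p1

Result: YES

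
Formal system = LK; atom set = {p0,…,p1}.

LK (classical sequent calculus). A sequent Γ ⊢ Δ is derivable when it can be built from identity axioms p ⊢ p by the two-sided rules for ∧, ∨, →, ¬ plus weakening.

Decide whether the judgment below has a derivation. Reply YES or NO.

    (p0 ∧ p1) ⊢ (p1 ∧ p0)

Derivation (root first):
[∧L] (p0 ∧ p1) ⊢ (p1 ∧ p0)
  [∧R] p1, p0 ⊢ (p1 ∧ p0)
    [Ax] p1 ⊢ p1
    [Ax] p0 ⊢ p0

Result: YES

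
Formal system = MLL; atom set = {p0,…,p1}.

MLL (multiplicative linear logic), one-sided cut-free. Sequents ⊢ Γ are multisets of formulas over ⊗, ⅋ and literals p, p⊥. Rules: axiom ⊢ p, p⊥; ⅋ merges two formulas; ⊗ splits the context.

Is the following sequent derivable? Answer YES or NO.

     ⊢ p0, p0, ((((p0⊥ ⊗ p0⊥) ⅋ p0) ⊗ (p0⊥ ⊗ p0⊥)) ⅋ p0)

Derivation trace:
[⅋]  ⊢ p0, p0, ((((p0⊥ ⊗ p0⊥) ⅋ p0) ⊗ (p0⊥ ⊗ p0⊥)) ⅋ p0)
  [⊗]  ⊢ p0, p0, p0, (((p0⊥ ⊗ p0⊥) ⅋ p0) ⊗ (p0⊥ ⊗ p0⊥))
    [⅋]  ⊢ p0, ((p0⊥ ⊗ p0⊥) ⅋ p0)
      [⊗]  ⊢ p0, p0, (p0⊥ ⊗ p0⊥)
        [Ax]  ⊢ p0, p0⊥
        [Ax]  ⊢ p0, p0⊥
    [⊗]  ⊢ p0, p0, (p0⊥ ⊗ p0⊥)
      [Ax]  ⊢ p0, p0⊥
      [Ax]  ⊢ p0, p0⊥

Result: YES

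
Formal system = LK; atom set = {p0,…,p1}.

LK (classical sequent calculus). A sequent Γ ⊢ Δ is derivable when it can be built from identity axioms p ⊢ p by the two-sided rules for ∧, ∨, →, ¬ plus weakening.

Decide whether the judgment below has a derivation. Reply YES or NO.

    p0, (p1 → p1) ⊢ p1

Truth-table refutation:
  v=00: Γ:[p0=F, (p1 → p1)=T] Δ:[p1=F] refutes=False
  v=01: Γ:[p0=F, (p1 → p1)=T] Δ:[p1=T] refutes=False
  v=10: Γ:[p0=T, (p1 → p1)=T] Δ:[p1=F] refutes=True  ← countermodel

Result: NO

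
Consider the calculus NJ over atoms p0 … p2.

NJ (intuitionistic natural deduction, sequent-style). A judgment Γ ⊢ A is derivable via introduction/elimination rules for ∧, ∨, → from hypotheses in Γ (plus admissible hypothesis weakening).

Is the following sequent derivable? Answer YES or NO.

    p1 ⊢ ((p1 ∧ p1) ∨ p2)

Derivation (root first):
[∨I₁] p1 ⊢ ((p1 ∧ p1) ∨ p2)
  [∧I] p1 ⊢ (p1 ∧ p1)
    [Ax] p1 ⊢ p1
    [Ax] p1 ⊢ p1

Result: YES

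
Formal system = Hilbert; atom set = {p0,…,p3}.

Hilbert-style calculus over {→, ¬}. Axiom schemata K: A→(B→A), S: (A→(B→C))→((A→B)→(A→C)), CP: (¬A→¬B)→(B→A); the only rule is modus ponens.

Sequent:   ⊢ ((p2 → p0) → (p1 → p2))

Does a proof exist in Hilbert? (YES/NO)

Truth-table refutation:
  v=0000: Γ:[] Δ:[((p2 → p0) → (p1 → p2))=T] refutes=False
  v=0001: Γ:[] Δ:[((p2 → p0) → (p1 → p2))=T] refutes=False
  v=0010: Γ:[] Δ:[((p2 → p0) → (p1 → p2))=T] refutes=False
  v=0011: Γ:[] Δ:[((p2 → p0) → (p1 → p2))=T] refutes=False
  v=0100: Γ:[] Δ:[((p2 → p0) → (p1 → p2))=F] refutes=True  ← countermodel

Result: NO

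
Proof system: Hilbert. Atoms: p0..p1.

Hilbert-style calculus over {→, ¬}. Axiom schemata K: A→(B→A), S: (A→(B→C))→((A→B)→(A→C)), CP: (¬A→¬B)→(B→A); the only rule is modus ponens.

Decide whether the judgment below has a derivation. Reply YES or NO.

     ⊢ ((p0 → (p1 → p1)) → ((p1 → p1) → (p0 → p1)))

Enumerate valuations to refute Γ ⊢ Δ:
  v=00: Γ:[] Δ:[((p0 → (p1 → p1)) → ((p1 → p1) → (p0 → p1)))=T] refutes=False
  v=01: Γ:[] Δ:[((p0 → (p1 → p1)) → ((p1 → p1) → (p0 → p1)))=T] refutes=False
  v=10: Γ:[] Δ:[((p0 → (p1 → p1)) → ((p1 → p1) → (p0 → p1)))=F] refutes=True  ← countermodel

Result: NO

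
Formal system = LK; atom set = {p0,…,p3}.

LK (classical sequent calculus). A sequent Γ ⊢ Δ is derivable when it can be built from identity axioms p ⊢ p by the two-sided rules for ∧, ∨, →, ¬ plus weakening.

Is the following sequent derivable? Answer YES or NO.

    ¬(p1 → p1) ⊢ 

Derivation (root first):
[¬L] ¬(p1 → p1) ⊢ 
  [→R]  ⊢ (p1 → p1)
    [Ax] p1 ⊢ p1

Result: YES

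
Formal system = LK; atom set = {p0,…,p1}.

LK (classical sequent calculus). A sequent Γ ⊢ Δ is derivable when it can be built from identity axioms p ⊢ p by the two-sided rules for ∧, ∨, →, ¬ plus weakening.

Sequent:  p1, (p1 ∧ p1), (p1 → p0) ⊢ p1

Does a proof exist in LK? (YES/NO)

Derivation (root first):
[→L] p1, (p1 ∧ p1), (p1 → p0) ⊢ p1
  [∧L] p1, (p1 ∧ p1) ⊢ p1
    [WL] p1, p1, p1 ⊢ p1
      [WL] p1, p1 ⊢ p1
        [Ax] p1 ⊢ p1
  [WL] p1, p0 ⊢ p1
    [Ax] p1 ⊢ p1

Result: YES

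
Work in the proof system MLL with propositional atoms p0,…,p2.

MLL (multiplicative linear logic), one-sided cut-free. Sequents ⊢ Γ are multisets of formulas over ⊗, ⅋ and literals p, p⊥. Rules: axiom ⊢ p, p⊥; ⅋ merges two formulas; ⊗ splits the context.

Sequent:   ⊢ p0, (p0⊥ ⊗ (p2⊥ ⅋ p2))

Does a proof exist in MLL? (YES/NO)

Derivation trace:
[⊗]  ⊢ p0, (p0⊥ ⊗ (p2⊥ ⅋ p2))
  [Ax]  ⊢ p0, p0⊥
  [⅋]  ⊢ (p2⊥ ⅋ p2)
    [Ax]  ⊢ p2, p2⊥

Result: YES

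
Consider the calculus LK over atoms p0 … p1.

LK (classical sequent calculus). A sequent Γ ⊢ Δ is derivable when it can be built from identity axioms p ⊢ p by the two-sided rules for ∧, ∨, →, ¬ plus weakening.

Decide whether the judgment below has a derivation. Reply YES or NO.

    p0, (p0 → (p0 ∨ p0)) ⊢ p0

Derivation trace:
[→L] p0, (p0 → (p0 ∨ p0)) ⊢ p0
  [Ax] p0 ⊢ p0
  [∨L] (p0 ∨ p0) ⊢ p0
    [Ax] p0 ⊢ p0
    [Ax] p0 ⊢ p0

Result: YES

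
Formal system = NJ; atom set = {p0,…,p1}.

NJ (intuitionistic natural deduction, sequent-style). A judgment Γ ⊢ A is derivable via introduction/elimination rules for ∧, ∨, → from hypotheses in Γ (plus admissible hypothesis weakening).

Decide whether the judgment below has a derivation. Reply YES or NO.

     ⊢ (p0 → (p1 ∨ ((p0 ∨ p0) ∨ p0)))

Derivation (root first):
[→I]  ⊢ (p0 → (p1 ∨ ((p0 ∨ p0) ∨ p0)))
  [∨I₂] p0 ⊢ (p1 ∨ ((p0 ∨ p0) ∨ p0))
    [∨I₁] p0 ⊢ ((p0 ∨ p0) ∨ p0)
      [∨I₂] p0 ⊢ (p0 ∨ p0)
        [Ax] p0 ⊢ p0

Result: YES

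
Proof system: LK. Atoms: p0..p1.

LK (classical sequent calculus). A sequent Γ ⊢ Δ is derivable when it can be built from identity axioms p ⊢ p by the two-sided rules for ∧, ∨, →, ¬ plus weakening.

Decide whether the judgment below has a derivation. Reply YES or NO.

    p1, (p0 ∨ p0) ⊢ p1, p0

Derivation (root first):
[∨L] p1, (p0 ∨ p0) ⊢ p1, p0
  [WL] p1, p0 ⊢ p1
    [Ax] p1 ⊢ p1
  [Ax] p0 ⊢ p0

Result: YES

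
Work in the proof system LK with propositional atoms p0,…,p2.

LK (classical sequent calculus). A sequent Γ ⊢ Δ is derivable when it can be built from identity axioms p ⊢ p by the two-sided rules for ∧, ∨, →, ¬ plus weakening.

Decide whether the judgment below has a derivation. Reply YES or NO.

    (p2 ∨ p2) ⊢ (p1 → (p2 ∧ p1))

Derivation (root first):
[→R] (p2 ∨ p2) ⊢ (p1 → (p2 ∧ p1))
  [∧R] p1, (p2 ∨ p2) ⊢ (p2 ∧ p1)
    [∨L] (p2 ∨ p2) ⊢ p2
      [Ax] p2 ⊢ p2
      [Ax] p2 ⊢ p2
    [Ax] p1 ⊢ p1

Result: YES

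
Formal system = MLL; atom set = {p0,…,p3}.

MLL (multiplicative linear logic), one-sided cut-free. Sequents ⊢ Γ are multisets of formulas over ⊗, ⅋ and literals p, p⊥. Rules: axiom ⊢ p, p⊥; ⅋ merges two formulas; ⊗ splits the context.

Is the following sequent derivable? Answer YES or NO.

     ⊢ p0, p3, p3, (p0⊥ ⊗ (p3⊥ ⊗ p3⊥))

Proof tree:
[⊗]  ⊢ p0, p3, p3, (p0⊥ ⊗ (p3⊥ ⊗ p3⊥))
  [Ax]  ⊢ p0, p0⊥
  [⊗]  ⊢ p3, p3, (p3⊥ ⊗ p3⊥)
    [Ax]  ⊢ p3, p3⊥
    [Ax]  ⊢ p3, p3⊥

Result: YES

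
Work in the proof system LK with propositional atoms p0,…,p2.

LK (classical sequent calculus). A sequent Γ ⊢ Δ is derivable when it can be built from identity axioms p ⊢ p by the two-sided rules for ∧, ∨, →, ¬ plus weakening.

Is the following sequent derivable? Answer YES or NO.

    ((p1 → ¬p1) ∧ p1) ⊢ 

Derivation trace:
[∧L] ((p1 → ¬p1) ∧ p1) ⊢ 
  [→L] p1, (p1 → ¬p1) ⊢ 
    [Ax] p1 ⊢ p1
    [¬L] p1, ¬p1 ⊢ 
      [Ax] p1 ⊢ p1

Result: YES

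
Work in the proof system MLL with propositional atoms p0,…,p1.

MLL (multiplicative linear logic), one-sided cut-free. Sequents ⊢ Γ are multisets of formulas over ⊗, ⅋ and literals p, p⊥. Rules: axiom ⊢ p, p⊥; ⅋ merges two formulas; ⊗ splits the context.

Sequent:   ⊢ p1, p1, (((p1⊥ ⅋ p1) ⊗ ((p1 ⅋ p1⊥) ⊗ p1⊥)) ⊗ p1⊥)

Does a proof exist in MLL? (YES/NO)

Derivation (root first):
[⊗]  ⊢ p1, p1, (((p1⊥ ⅋ p1) ⊗ ((p1 ⅋ p1⊥) ⊗ p1⊥)) ⊗ p1⊥)
  [⊗]  ⊢ p1, ((p1⊥ ⅋ p1) ⊗ ((p1 ⅋ p1⊥) ⊗ p1⊥))
    [⅋]  ⊢ (p1⊥ ⅋ p1)
      [Ax]  ⊢ p1, p1⊥
    [⊗]  ⊢ p1, ((p1 ⅋ p1⊥) ⊗ p1⊥)
      [⅋]  ⊢ (p1 ⅋ p1⊥)
        [Ax]  ⊢ p1, p1⊥
      [Ax]  ⊢ p1, p1⊥
  [Ax]  ⊢ p1, p1⊥

Result: YES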